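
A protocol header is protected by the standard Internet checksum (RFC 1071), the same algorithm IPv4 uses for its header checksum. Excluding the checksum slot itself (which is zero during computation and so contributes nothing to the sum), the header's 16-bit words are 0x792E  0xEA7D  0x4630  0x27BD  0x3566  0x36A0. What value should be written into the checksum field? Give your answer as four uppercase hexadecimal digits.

C25F

One's-complement addition (fold any carry out of bit 15 back into bit 0):
  0x792E + 0xEA7D = 0x163AB → wrap carry → 0x63AC
  0x63AC + 0x4630 = 0x0A9DC
  0xA9DC + 0x27BD = 0x0D199
  0xD199 + 0x3566 = 0x106FF → wrap carry → 0x0700
  0x0700 + 0x36A0 = 0x03DA0
One's-complement sum = 0x3DA0.
Checksum = ~0x3DA0 & 0xFFFF = 0xC25F.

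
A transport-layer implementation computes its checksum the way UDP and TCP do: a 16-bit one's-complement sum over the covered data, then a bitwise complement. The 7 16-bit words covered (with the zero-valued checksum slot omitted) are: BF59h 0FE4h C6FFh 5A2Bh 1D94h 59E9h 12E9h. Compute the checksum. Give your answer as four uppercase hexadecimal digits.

8530

One's-complement addition (fold any carry out of bit 15 back into bit 0):
  0xBF59 + 0x0FE4 = 0x0CF3D
  0xCF3D + 0xC6FF = 0x1963C → wrap carry → 0x963D
  0x963D + 0x5A2B = 0x0F068
  0xF068 + 0x1D94 = 0x10DFC → wrap carry → 0x0DFD
  0x0DFD + 0x59E9 = 0x067E6
  0x67E6 + 0x12E9 = 0x07ACF
One's-complement sum = 0x7ACF.
Checksum = ~0x7ACF & 0xFFFF = 0x8530.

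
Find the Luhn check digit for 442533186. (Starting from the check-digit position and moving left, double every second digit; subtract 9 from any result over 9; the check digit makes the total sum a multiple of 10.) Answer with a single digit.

7

Partial digits right→left: 6 8 1 3 3 5 2 4 4
Double every second digit counting from the check-digit position (so the 1st, 3rd, 5th, ... of the partial from the right).
  doubled (with −9 where >9): 3 2 6 4 8 → sum 23
  kept as-is: 8 3 5 4 → sum 20
Total = 23 + 20 = 43.
Check digit = (10 − (43 mod 10)) mod 10 = 7.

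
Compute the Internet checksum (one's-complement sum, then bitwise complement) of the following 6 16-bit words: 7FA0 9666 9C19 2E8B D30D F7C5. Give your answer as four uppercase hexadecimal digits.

One's-complement addition (fold any carry out of bit 15 back into bit 0):
  0x7FA0 + 0x9666 = 0x11606 → wrap carry → 0x1607
  0x1607 + 0x9C19 = 0x0B220
  0xB220 + 0x2E8B = 0x0E0AB
  0xE0AB + 0xD30D = 0x1B3B8 → wrap carry → 0xB3B9
  0xB3B9 + 0xF7C5 = 0x1AB7E → wrap carry → 0xAB7F
One's-complement sum = 0xAB7F.
Checksum = ~0xAB7F & 0xFFFF = 0x5480.

5480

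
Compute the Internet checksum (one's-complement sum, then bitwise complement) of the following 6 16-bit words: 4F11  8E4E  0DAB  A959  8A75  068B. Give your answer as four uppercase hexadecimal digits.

One's-complement addition (fold any carry out of bit 15 back into bit 0):
  0x4F11 + 0x8E4E = 0x0DD5F
  0xDD5F + 0x0DAB = 0x0EB0A
  0xEB0A + 0xA959 = 0x19463 → wrap carry → 0x9464
  0x9464 + 0x8A75 = 0x11ED9 → wrap carry → 0x1EDA
  0x1EDA + 0x068B = 0x02565
One's-complement sum = 0x2565.
Checksum = ~0x2565 & 0xFFFF = 0xDA9A.

DA9A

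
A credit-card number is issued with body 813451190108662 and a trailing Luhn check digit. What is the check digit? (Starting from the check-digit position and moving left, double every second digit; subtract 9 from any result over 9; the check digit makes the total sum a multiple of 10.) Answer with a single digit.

7

Partial digits right→left: 2 6 6 8 0 1 0 9 1 1 5 4 3 1 8
Double every second digit counting from the check-digit position (so the 1st, 3rd, 5th, ... of the partial from the right).
  doubled (with −9 where >9): 4 3 0 0 2 1 6 7 → sum 23
  kept as-is: 6 8 1 9 1 4 1 → sum 30
Total = 23 + 30 = 53.
Check digit = (10 − (53 mod 10)) mod 10 = 7.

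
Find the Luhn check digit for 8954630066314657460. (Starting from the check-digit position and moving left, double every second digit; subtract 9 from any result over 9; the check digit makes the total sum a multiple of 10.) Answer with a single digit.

1

Partial digits right→left: 0 6 4 7 5 6 4 1 3 6 6 0 0 3 6 4 5 9 8
Double every second digit counting from the check-digit position (so the 1st, 3rd, 5th, ... of the partial from the right).
  doubled (with −9 where >9): 0 8 1 8 6 3 0 3 1 7 → sum 37
  kept as-is: 6 7 6 1 6 0 3 4 9 → sum 42
Total = 37 + 42 = 79.
Check digit = (10 − (79 mod 10)) mod 10 = 1.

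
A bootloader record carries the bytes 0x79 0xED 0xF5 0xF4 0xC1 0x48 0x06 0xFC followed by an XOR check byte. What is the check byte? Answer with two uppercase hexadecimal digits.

E6

XOR the bytes together:
  start with 0x79
  0x79 ⊕ 0xED = 0x94
  0x94 ⊕ 0xF5 = 0x61
  0x61 ⊕ 0xF4 = 0x95
  0x95 ⊕ 0xC1 = 0x54
  0x54 ⊕ 0x48 = 0x1C
  0x1C ⊕ 0x06 = 0x1A
  0x1A ⊕ 0xFC = 0xE6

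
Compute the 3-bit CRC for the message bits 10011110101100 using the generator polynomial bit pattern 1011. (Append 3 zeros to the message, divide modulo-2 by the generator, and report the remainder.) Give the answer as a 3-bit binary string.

011

Append 3 zeros: 10011110101100000. Divide by 1011 (XOR where the leading bit is 1):
  pos 0: 1001 XOR 1011 = 0010
  pos 2: 1011 XOR 1011 = 0000
  pos 6: 1010 XOR 1011 = 0001
  pos 9: 1110 XOR 1011 = 0101
  pos 10: 1010 XOR 1011 = 0001
  pos 13: 1000 XOR 1011 = 0011
Remainder (last 3 bits) = 011. This is the CRC / FCS.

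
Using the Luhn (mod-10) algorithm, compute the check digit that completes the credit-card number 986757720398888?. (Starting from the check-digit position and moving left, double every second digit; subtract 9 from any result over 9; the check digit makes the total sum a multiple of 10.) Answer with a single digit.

6

Partial digits right→left: 8 8 8 8 9 3 0 2 7 7 5 7 6 8 9
Double every second digit counting from the check-digit position (so the 1st, 3rd, 5th, ... of the partial from the right).
  doubled (with −9 where >9): 7 7 9 0 5 1 3 9 → sum 41
  kept as-is: 8 8 3 2 7 7 8 → sum 43
Total = 41 + 43 = 84.
Check digit = (10 − (84 mod 10)) mod 10 = 6.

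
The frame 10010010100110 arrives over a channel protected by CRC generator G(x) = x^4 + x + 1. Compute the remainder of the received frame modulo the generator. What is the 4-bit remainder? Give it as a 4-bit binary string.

0001

Modulo-2 division of 10010010100110 by 10011:
  pos 0: 10010 XOR 10011 = 00001
  pos 4: 10101 XOR 10011 = 00110
  pos 6: 11000 XOR 10011 = 01011
  pos 7: 10111 XOR 10011 = 00100
  pos 9: 10010 XOR 10011 = 00001
Remainder = 0001 (nonzero — an error is detected).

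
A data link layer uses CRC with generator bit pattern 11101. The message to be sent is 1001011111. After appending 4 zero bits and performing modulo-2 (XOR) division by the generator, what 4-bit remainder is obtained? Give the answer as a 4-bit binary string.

Append 4 zeros: 10010111110000. Divide by 11101 (XOR where the leading bit is 1):
  pos 0: 10010 XOR 11101 = 01111
  pos 1: 11111 XOR 11101 = 00010
  pos 4: 10111 XOR 11101 = 01010
  pos 5: 10101 XOR 11101 = 01000
  pos 6: 10000 XOR 11101 = 01101
  pos 7: 11010 XOR 11101 = 00111
  pos 9: 11100 XOR 11101 = 00001
Remainder (last 4 bits) = 0001. This is the CRC / FCS.

0001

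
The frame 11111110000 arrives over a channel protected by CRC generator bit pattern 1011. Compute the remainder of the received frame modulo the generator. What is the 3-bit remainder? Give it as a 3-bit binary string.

Modulo-2 division of 11111110000 by 1011:
  pos 0: 1111 XOR 1011 = 0100
  pos 1: 1001 XOR 1011 = 0010
  pos 3: 1011 XOR 1011 = 0000
Remainder = 000 (zero — the frame passes the CRC check).

000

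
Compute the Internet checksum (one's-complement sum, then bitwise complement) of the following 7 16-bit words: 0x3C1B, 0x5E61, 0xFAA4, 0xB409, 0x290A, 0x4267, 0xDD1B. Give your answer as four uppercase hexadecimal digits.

6E47

One's-complement addition (fold any carry out of bit 15 back into bit 0):
  0x3C1B + 0x5E61 = 0x09A7C
  0x9A7C + 0xFAA4 = 0x19520 → wrap carry → 0x9521
  0x9521 + 0xB409 = 0x1492A → wrap carry → 0x492B
  0x492B + 0x290A = 0x07235
  0x7235 + 0x4267 = 0x0B49C
  0xB49C + 0xDD1B = 0x191B7 → wrap carry → 0x91B8
One's-complement sum = 0x91B8.
Checksum = ~0x91B8 & 0xFFFF = 0x6E47.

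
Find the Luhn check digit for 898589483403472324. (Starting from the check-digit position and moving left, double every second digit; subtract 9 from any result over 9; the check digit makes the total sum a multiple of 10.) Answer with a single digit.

2

Partial digits right→left: 4 2 3 2 7 4 3 0 4 3 8 4 9 8 5 8 9 8
Double every second digit counting from the check-digit position (so the 1st, 3rd, 5th, ... of the partial from the right).
  doubled (with −9 where >9): 8 6 5 6 8 7 9 1 9 → sum 59
  kept as-is: 2 2 4 0 3 4 8 8 8 → sum 39
Total = 59 + 39 = 98.
Check digit = (10 − (98 mod 10)) mod 10 = 2.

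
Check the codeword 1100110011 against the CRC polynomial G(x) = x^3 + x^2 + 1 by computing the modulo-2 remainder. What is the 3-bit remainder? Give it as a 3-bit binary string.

Modulo-2 division of 1100110011 by 1101:
  pos 0: 1100 XOR 1101 = 0001
  pos 3: 1110 XOR 1101 = 0011
  pos 5: 1101 XOR 1101 = 0000
Remainder = 001 (nonzero — an error is detected).

001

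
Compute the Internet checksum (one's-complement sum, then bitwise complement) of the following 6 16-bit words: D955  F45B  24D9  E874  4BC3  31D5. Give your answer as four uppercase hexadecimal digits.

A767

One's-complement addition (fold any carry out of bit 15 back into bit 0):
  0xD955 + 0xF45B = 0x1CDB0 → wrap carry → 0xCDB1
  0xCDB1 + 0x24D9 = 0x0F28A
  0xF28A + 0xE874 = 0x1DAFE → wrap carry → 0xDAFF
  0xDAFF + 0x4BC3 = 0x126C2 → wrap carry → 0x26C3
  0x26C3 + 0x31D5 = 0x05898
One's-complement sum = 0x5898.
Checksum = ~0x5898 & 0xFFFF = 0xA767.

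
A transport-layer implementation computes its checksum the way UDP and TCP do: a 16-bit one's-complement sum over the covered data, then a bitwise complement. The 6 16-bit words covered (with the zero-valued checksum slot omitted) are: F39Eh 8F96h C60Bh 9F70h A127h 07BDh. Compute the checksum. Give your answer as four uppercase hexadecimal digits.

One's-complement addition (fold any carry out of bit 15 back into bit 0):
  0xF39E + 0x8F96 = 0x18334 → wrap carry → 0x8335
  0x8335 + 0xC60B = 0x14940 → wrap carry → 0x4941
  0x4941 + 0x9F70 = 0x0E8B1
  0xE8B1 + 0xA127 = 0x189D8 → wrap carry → 0x89D9
  0x89D9 + 0x07BD = 0x09196
One's-complement sum = 0x9196.
Checksum = ~0x9196 & 0xFFFF = 0x6E69.

6E69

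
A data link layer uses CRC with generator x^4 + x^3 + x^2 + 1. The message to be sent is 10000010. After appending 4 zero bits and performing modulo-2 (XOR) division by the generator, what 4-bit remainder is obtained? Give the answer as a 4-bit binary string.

1010

Append 4 zeros: 100000100000. Divide by 11101 (XOR where the leading bit is 1):
  pos 0: 10000 XOR 11101 = 01101
  pos 1: 11010 XOR 11101 = 00111
  pos 3: 11110 XOR 11101 = 00011
  pos 6: 11000 XOR 11101 = 00101
Remainder (last 4 bits) = 1010. This is the CRC / FCS.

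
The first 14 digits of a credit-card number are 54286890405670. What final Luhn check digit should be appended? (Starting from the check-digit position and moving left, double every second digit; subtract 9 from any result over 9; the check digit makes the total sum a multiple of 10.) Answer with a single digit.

Partial digits right→left: 0 7 6 5 0 4 0 9 8 6 8 2 4 5
Double every second digit counting from the check-digit position (so the 1st, 3rd, 5th, ... of the partial from the right).
  doubled (with −9 where >9): 0 3 0 0 7 7 8 → sum 25
  kept as-is: 7 5 4 9 6 2 5 → sum 38
Total = 25 + 38 = 63.
Check digit = (10 − (63 mod 10)) mod 10 = 7.

7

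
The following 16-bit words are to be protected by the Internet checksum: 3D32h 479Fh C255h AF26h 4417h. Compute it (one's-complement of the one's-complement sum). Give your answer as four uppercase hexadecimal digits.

C59A

One's-complement addition (fold any carry out of bit 15 back into bit 0):
  0x3D32 + 0x479F = 0x084D1
  0x84D1 + 0xC255 = 0x14726 → wrap carry → 0x4727
  0x4727 + 0xAF26 = 0x0F64D
  0xF64D + 0x4417 = 0x13A64 → wrap carry → 0x3A65
One's-complement sum = 0x3A65.
Checksum = ~0x3A65 & 0xFFFF = 0xC59A.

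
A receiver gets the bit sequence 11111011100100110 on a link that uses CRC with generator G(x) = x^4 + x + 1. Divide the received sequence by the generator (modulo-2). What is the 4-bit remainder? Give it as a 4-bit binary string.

0000

Modulo-2 division of 11111011100100110 by 10011:
  pos 0: 11111 XOR 10011 = 01100
  pos 1: 11000 XOR 10011 = 01011
  pos 2: 10111 XOR 10011 = 00100
  pos 4: 10011 XOR 10011 = 00000
  pos 11: 10011 XOR 10011 = 00000
Remainder = 0000 (zero — the frame passes the CRC check).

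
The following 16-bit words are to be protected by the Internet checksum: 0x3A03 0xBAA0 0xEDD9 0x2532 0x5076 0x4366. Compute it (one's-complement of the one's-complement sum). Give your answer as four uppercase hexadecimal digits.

One's-complement addition (fold any carry out of bit 15 back into bit 0):
  0x3A03 + 0xBAA0 = 0x0F4A3
  0xF4A3 + 0xEDD9 = 0x1E27C → wrap carry → 0xE27D
  0xE27D + 0x2532 = 0x107AF → wrap carry → 0x07B0
  0x07B0 + 0x5076 = 0x05826
  0x5826 + 0x4366 = 0x09B8C
One's-complement sum = 0x9B8C.
Checksum = ~0x9B8C & 0xFFFF = 0x6473.

6473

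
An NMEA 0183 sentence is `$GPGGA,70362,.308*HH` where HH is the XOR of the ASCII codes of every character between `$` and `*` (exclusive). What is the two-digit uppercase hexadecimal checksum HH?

XOR the ASCII codes of the payload characters:
  'G' = 0x47 → acc = 0x47
  'P' = 0x50 → acc = 0x17
  'G' = 0x47 → acc = 0x50
  'G' = 0x47 → acc = 0x17
  'A' = 0x41 → acc = 0x56
  ',' = 0x2C → acc = 0x7A
  '7' = 0x37 → acc = 0x4D
  '0' = 0x30 → acc = 0x7D
  '3' = 0x33 → acc = 0x4E
  '6' = 0x36 → acc = 0x78
  '2' = 0x32 → acc = 0x4A
  ',' = 0x2C → acc = 0x66
  '.' = 0x2E → acc = 0x48
  '3' = 0x33 → acc = 0x7B
  '0' = 0x30 → acc = 0x4B
  '8' = 0x38 → acc = 0x73
Checksum = 0x73.

73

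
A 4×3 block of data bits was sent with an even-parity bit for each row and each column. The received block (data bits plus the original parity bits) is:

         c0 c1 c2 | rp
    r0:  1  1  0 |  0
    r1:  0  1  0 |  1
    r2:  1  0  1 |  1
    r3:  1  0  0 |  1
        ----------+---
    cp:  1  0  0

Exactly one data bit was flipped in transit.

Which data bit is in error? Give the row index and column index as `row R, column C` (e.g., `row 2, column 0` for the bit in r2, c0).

Recompute each row's even parity and compare to rp:
  r0: data parity 0, sent rp 0 → ok
  r1: data parity 1, sent rp 1 → ok
  r2: data parity 0, sent rp 1 → mismatch
  r3: data parity 1, sent rp 1 → ok
Recompute each column's even parity and compare to cp:
  c0: data parity 1, sent cp 1 → ok
  c1: data parity 0, sent cp 0 → ok
  c2: data parity 1, sent cp 0 → mismatch
Exactly one row (r2) and one column (c2) fail → the flipped bit is at their intersection.

row 2, column 2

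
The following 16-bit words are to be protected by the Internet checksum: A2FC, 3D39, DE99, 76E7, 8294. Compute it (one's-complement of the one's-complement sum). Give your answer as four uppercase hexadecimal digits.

One's-complement addition (fold any carry out of bit 15 back into bit 0):
  0xA2FC + 0x3D39 = 0x0E035
  0xE035 + 0xDE99 = 0x1BECE → wrap carry → 0xBECF
  0xBECF + 0x76E7 = 0x135B6 → wrap carry → 0x35B7
  0x35B7 + 0x8294 = 0x0B84B
One's-complement sum = 0xB84B.
Checksum = ~0xB84B & 0xFFFF = 0x47B4.

47B4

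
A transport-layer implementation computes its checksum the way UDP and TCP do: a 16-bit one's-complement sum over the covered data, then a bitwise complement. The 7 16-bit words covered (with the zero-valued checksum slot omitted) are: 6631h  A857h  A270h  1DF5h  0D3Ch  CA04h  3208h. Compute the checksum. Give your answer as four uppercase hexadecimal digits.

One's-complement addition (fold any carry out of bit 15 back into bit 0):
  0x6631 + 0xA857 = 0x10E88 → wrap carry → 0x0E89
  0x0E89 + 0xA270 = 0x0B0F9
  0xB0F9 + 0x1DF5 = 0x0CEEE
  0xCEEE + 0x0D3C = 0x0DC2A
  0xDC2A + 0xCA04 = 0x1A62E → wrap carry → 0xA62F
  0xA62F + 0x3208 = 0x0D837
One's-complement sum = 0xD837.
Checksum = ~0xD837 & 0xFFFF = 0x27C8.

27C8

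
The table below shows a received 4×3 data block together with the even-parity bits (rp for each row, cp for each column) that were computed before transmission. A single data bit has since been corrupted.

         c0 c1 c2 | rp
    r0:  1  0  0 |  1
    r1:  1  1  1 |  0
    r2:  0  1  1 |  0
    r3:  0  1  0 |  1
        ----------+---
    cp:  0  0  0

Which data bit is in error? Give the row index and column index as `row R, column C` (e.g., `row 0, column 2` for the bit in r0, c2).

row 1, column 1

Recompute each row's even parity and compare to rp:
  r0: data parity 1, sent rp 1 → ok
  r1: data parity 1, sent rp 0 → mismatch
  r2: data parity 0, sent rp 0 → ok
  r3: data parity 1, sent rp 1 → ok
Recompute each column's even parity and compare to cp:
  c0: data parity 0, sent cp 0 → ok
  c1: data parity 1, sent cp 0 → mismatch
  c2: data parity 0, sent cp 0 → ok
Exactly one row (r1) and one column (c1) fail → the flipped bit is at their intersection.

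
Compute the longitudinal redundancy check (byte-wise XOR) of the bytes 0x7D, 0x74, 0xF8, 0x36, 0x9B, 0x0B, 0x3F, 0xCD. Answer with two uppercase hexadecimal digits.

A5

XOR the bytes together:
  start with 0x7D
  0x7D ⊕ 0x74 = 0x09
  0x09 ⊕ 0xF8 = 0xF1
  0xF1 ⊕ 0x36 = 0xC7
  0xC7 ⊕ 0x9B = 0x5C
  0x5C ⊕ 0x0B = 0x57
  0x57 ⊕ 0x3F = 0x68
  0x68 ⊕ 0xCD = 0xA5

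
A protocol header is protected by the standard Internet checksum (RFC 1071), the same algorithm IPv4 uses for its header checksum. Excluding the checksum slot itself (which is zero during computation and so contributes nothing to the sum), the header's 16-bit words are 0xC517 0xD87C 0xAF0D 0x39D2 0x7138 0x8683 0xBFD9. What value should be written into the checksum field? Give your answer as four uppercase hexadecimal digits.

C1F5

One's-complement addition (fold any carry out of bit 15 back into bit 0):
  0xC517 + 0xD87C = 0x19D93 → wrap carry → 0x9D94
  0x9D94 + 0xAF0D = 0x14CA1 → wrap carry → 0x4CA2
  0x4CA2 + 0x39D2 = 0x08674
  0x8674 + 0x7138 = 0x0F7AC
  0xF7AC + 0x8683 = 0x17E2F → wrap carry → 0x7E30
  0x7E30 + 0xBFD9 = 0x13E09 → wrap carry → 0x3E0A
One's-complement sum = 0x3E0A.
Checksum = ~0x3E0A & 0xFFFF = 0xC1F5.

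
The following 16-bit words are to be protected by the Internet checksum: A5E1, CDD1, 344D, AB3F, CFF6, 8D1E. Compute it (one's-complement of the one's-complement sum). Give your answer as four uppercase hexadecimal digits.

One's-complement addition (fold any carry out of bit 15 back into bit 0):
  0xA5E1 + 0xCDD1 = 0x173B2 → wrap carry → 0x73B3
  0x73B3 + 0x344D = 0x0A800
  0xA800 + 0xAB3F = 0x1533F → wrap carry → 0x5340
  0x5340 + 0xCFF6 = 0x12336 → wrap carry → 0x2337
  0x2337 + 0x8D1E = 0x0B055
One's-complement sum = 0xB055.
Checksum = ~0xB055 & 0xFFFF = 0x4FAA.

4FAA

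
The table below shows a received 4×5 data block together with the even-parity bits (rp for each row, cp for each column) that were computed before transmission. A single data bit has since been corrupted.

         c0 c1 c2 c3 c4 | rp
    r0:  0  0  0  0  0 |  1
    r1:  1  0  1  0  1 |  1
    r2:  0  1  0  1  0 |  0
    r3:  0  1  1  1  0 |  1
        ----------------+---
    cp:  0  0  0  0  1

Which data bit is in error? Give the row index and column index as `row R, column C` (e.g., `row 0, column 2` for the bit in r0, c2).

Recompute each row's even parity and compare to rp:
  r0: data parity 0, sent rp 1 → mismatch
  r1: data parity 1, sent rp 1 → ok
  r2: data parity 0, sent rp 0 → ok
  r3: data parity 1, sent rp 1 → ok
Recompute each column's even parity and compare to cp:
  c0: data parity 1, sent cp 0 → mismatch
  c1: data parity 0, sent cp 0 → ok
  c2: data parity 0, sent cp 0 → ok
  c3: data parity 0, sent cp 0 → ok
  c4: data parity 1, sent cp 1 → ok
Exactly one row (r0) and one column (c0) fail → the flipped bit is at their intersection.

row 0, column 0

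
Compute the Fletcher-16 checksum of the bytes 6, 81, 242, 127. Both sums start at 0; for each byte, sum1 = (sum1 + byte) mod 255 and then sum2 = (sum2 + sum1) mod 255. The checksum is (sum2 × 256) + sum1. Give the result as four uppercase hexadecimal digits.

Running sums (mod 255):
  after byte 0 (6): sum1=6, sum2=6
  after byte 1 (81): sum1=87, sum2=93
  after byte 2 (242): sum1=74, sum2=167
  after byte 3 (127): sum1=201, sum2=113
Checksum = sum2·256 + sum1 = 113·256 + 201 = 29129 = 0x71C9.

71C9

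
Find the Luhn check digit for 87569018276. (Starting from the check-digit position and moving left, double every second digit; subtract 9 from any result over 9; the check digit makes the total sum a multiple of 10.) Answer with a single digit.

Partial digits right→left: 6 7 2 8 1 0 9 6 5 7 8
Double every second digit counting from the check-digit position (so the 1st, 3rd, 5th, ... of the partial from the right).
  doubled (with −9 where >9): 3 4 2 9 1 7 → sum 26
  kept as-is: 7 8 0 6 7 → sum 28
Total = 26 + 28 = 54.
Check digit = (10 − (54 mod 10)) mod 10 = 6.

6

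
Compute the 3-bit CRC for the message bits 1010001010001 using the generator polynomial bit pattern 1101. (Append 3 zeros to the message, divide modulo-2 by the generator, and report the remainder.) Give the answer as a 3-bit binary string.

Append 3 zeros: 1010001010001000. Divide by 1101 (XOR where the leading bit is 1):
  pos 0: 1010 XOR 1101 = 0111
  pos 1: 1110 XOR 1101 = 0011
  pos 3: 1101 XOR 1101 = 0000
  pos 8: 1000 XOR 1101 = 0101
  pos 9: 1011 XOR 1101 = 0110
  pos 10: 1100 XOR 1101 = 0001
Remainder (last 3 bits) = 100. This is the CRC / FCS.

100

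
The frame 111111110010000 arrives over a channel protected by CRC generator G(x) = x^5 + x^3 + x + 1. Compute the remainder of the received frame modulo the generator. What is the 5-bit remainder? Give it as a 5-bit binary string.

Modulo-2 division of 111111110010000 by 101011:
  pos 0: 111111 XOR 101011 = 010100
  pos 1: 101001 XOR 101011 = 000010
  pos 5: 101001 XOR 101011 = 000010
  pos 9: 100000 XOR 101011 = 001011
Remainder = 01011 (nonzero — an error is detected).

01011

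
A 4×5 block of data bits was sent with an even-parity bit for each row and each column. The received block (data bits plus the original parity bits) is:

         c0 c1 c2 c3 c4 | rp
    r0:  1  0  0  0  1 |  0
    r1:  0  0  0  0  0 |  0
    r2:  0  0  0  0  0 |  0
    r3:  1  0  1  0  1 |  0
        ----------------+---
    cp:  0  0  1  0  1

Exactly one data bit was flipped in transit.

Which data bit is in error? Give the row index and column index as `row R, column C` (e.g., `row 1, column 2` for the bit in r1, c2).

row 3, column 4

Recompute each row's even parity and compare to rp:
  r0: data parity 0, sent rp 0 → ok
  r1: data parity 0, sent rp 0 → ok
  r2: data parity 0, sent rp 0 → ok
  r3: data parity 1, sent rp 0 → mismatch
Recompute each column's even parity and compare to cp:
  c0: data parity 0, sent cp 0 → ok
  c1: data parity 0, sent cp 0 → ok
  c2: data parity 1, sent cp 1 → ok
  c3: data parity 0, sent cp 0 → ok
  c4: data parity 0, sent cp 1 → mismatch
Exactly one row (r3) and one column (c4) fail → the flipped bit is at their intersection.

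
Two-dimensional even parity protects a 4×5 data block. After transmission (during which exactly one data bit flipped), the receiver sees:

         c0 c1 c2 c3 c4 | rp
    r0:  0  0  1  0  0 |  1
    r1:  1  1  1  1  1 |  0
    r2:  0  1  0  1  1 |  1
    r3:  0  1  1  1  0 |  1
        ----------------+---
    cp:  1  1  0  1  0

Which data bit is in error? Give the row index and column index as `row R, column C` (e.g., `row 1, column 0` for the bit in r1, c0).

Recompute each row's even parity and compare to rp:
  r0: data parity 1, sent rp 1 → ok
  r1: data parity 1, sent rp 0 → mismatch
  r2: data parity 1, sent rp 1 → ok
  r3: data parity 1, sent rp 1 → ok
Recompute each column's even parity and compare to cp:
  c0: data parity 1, sent cp 1 → ok
  c1: data parity 1, sent cp 1 → ok
  c2: data parity 1, sent cp 0 → mismatch
  c3: data parity 1, sent cp 1 → ok
  c4: data parity 0, sent cp 0 → ok
Exactly one row (r1) and one column (c2) fail → the flipped bit is at their intersection.

row 1, column 2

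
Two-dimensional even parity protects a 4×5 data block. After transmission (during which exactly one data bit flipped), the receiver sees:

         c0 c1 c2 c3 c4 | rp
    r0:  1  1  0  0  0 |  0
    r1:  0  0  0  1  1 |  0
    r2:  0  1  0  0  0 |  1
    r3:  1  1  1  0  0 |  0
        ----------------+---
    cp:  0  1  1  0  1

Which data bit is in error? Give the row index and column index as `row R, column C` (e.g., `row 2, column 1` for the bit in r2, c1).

Recompute each row's even parity and compare to rp:
  r0: data parity 0, sent rp 0 → ok
  r1: data parity 0, sent rp 0 → ok
  r2: data parity 1, sent rp 1 → ok
  r3: data parity 1, sent rp 0 → mismatch
Recompute each column's even parity and compare to cp:
  c0: data parity 0, sent cp 0 → ok
  c1: data parity 1, sent cp 1 → ok
  c2: data parity 1, sent cp 1 → ok
  c3: data parity 1, sent cp 0 → mismatch
  c4: data parity 1, sent cp 1 → ok
Exactly one row (r3) and one column (c3) fail → the flipped bit is at their intersection.

row 3, column 3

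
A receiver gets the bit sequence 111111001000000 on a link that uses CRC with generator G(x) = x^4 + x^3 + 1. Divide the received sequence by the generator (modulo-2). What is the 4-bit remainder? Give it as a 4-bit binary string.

Modulo-2 division of 111111001000000 by 11001:
  pos 0: 11111 XOR 11001 = 00110
  pos 2: 11010 XOR 11001 = 00011
  pos 5: 11010 XOR 11001 = 00011
  pos 8: 11000 XOR 11001 = 00001
Remainder = 0100 (nonzero — an error is detected).

0100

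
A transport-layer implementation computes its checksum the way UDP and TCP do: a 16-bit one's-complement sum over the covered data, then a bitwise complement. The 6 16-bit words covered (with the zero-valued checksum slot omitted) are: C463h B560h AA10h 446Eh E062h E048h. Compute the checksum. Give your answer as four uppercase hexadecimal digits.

D710

One's-complement addition (fold any carry out of bit 15 back into bit 0):
  0xC463 + 0xB560 = 0x179C3 → wrap carry → 0x79C4
  0x79C4 + 0xAA10 = 0x123D4 → wrap carry → 0x23D5
  0x23D5 + 0x446E = 0x06843
  0x6843 + 0xE062 = 0x148A5 → wrap carry → 0x48A6
  0x48A6 + 0xE048 = 0x128EE → wrap carry → 0x28EF
One's-complement sum = 0x28EF.
Checksum = ~0x28EF & 0xFFFF = 0xD710.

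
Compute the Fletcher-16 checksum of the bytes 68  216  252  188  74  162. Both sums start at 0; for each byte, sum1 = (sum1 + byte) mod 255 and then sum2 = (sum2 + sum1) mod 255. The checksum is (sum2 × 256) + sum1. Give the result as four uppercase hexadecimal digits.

Running sums (mod 255):
  after byte 0 (68): sum1=68, sum2=68
  after byte 1 (216): sum1=29, sum2=97
  after byte 2 (252): sum1=26, sum2=123
  after byte 3 (188): sum1=214, sum2=82
  after byte 4 (74): sum1=33, sum2=115
  after byte 5 (162): sum1=195, sum2=55
Checksum = sum2·256 + sum1 = 55·256 + 195 = 14275 = 0x37C3.

37C3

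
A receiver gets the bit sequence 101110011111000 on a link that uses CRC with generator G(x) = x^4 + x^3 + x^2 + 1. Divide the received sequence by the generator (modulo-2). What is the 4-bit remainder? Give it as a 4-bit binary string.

1110

Modulo-2 division of 101110011111000 by 11101:
  pos 0: 10111 XOR 11101 = 01010
  pos 1: 10100 XOR 11101 = 01001
  pos 2: 10010 XOR 11101 = 01111
  pos 3: 11111 XOR 11101 = 00010
  pos 6: 10111 XOR 11101 = 01010
  pos 7: 10101 XOR 11101 = 01000
  pos 8: 10000 XOR 11101 = 01101
  pos 9: 11010 XOR 11101 = 00111
Remainder = 1110 (nonzero — an error is detected).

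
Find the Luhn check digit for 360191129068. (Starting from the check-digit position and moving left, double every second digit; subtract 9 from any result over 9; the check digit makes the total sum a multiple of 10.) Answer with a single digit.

4

Partial digits right→left: 8 6 0 9 2 1 1 9 1 0 6 3
Double every second digit counting from the check-digit position (so the 1st, 3rd, 5th, ... of the partial from the right).
  doubled (with −9 where >9): 7 0 4 2 2 3 → sum 18
  kept as-is: 6 9 1 9 0 3 → sum 28
Total = 18 + 28 = 46.
Check digit = (10 − (46 mod 10)) mod 10 = 4.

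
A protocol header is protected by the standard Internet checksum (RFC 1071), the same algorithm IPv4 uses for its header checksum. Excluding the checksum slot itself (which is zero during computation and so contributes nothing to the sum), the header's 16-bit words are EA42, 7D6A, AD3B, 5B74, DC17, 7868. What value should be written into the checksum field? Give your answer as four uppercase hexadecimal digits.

One's-complement addition (fold any carry out of bit 15 back into bit 0):
  0xEA42 + 0x7D6A = 0x167AC → wrap carry → 0x67AD
  0x67AD + 0xAD3B = 0x114E8 → wrap carry → 0x14E9
  0x14E9 + 0x5B74 = 0x0705D
  0x705D + 0xDC17 = 0x14C74 → wrap carry → 0x4C75
  0x4C75 + 0x7868 = 0x0C4DD
One's-complement sum = 0xC4DD.
Checksum = ~0xC4DD & 0xFFFF = 0x3B22.

3B22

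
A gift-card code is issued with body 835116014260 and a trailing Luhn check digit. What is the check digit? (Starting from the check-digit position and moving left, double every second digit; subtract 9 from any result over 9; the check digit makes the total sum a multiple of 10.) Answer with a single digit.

9

Partial digits right→left: 0 6 2 4 1 0 6 1 1 5 3 8
Double every second digit counting from the check-digit position (so the 1st, 3rd, 5th, ... of the partial from the right).
  doubled (with −9 where >9): 0 4 2 3 2 6 → sum 17
  kept as-is: 6 4 0 1 5 8 → sum 24
Total = 17 + 24 = 41.
Check digit = (10 − (41 mod 10)) mod 10 = 9.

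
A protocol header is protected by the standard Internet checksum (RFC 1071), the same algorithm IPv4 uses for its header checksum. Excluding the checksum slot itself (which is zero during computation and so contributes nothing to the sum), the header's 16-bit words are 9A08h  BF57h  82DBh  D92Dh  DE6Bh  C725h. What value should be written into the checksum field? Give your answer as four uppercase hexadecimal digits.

A504

One's-complement addition (fold any carry out of bit 15 back into bit 0):
  0x9A08 + 0xBF57 = 0x1595F → wrap carry → 0x5960
  0x5960 + 0x82DB = 0x0DC3B
  0xDC3B + 0xD92D = 0x1B568 → wrap carry → 0xB569
  0xB569 + 0xDE6B = 0x193D4 → wrap carry → 0x93D5
  0x93D5 + 0xC725 = 0x15AFA → wrap carry → 0x5AFB
One's-complement sum = 0x5AFB.
Checksum = ~0x5AFB & 0xFFFF = 0xA504.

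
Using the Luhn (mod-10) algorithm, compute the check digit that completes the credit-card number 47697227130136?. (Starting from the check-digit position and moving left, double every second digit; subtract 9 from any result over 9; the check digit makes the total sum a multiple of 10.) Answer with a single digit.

3

Partial digits right→left: 6 3 1 0 3 1 7 2 2 7 9 6 7 4
Double every second digit counting from the check-digit position (so the 1st, 3rd, 5th, ... of the partial from the right).
  doubled (with −9 where >9): 3 2 6 5 4 9 5 → sum 34
  kept as-is: 3 0 1 2 7 6 4 → sum 23
Total = 34 + 23 = 57.
Check digit = (10 − (57 mod 10)) mod 10 = 3.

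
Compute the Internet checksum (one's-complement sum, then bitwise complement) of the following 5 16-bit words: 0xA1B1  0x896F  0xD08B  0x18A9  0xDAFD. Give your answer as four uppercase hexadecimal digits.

One's-complement addition (fold any carry out of bit 15 back into bit 0):
  0xA1B1 + 0x896F = 0x12B20 → wrap carry → 0x2B21
  0x2B21 + 0xD08B = 0x0FBAC
  0xFBAC + 0x18A9 = 0x11455 → wrap carry → 0x1456
  0x1456 + 0xDAFD = 0x0EF53
One's-complement sum = 0xEF53.
Checksum = ~0xEF53 & 0xFFFF = 0x10AC.

10AC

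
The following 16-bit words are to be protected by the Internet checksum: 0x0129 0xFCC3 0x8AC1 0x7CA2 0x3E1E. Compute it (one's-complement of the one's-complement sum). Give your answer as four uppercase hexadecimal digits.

BC90

One's-complement addition (fold any carry out of bit 15 back into bit 0):
  0x0129 + 0xFCC3 = 0x0FDEC
  0xFDEC + 0x8AC1 = 0x188AD → wrap carry → 0x88AE
  0x88AE + 0x7CA2 = 0x10550 → wrap carry → 0x0551
  0x0551 + 0x3E1E = 0x0436F
One's-complement sum = 0x436F.
Checksum = ~0x436F & 0xFFFF = 0xBC90.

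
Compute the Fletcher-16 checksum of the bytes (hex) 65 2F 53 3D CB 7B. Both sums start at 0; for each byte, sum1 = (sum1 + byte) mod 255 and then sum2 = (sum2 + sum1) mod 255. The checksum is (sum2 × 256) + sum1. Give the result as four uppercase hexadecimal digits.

Running sums (mod 255):
  after byte 0 (65): sum1=101, sum2=101
  after byte 1 (2F): sum1=148, sum2=249
  after byte 2 (53): sum1=231, sum2=225
  after byte 3 (3D): sum1=37, sum2=7
  after byte 4 (CB): sum1=240, sum2=247
  after byte 5 (7B): sum1=108, sum2=100
Checksum = sum2·256 + sum1 = 100·256 + 108 = 25708 = 0x646C.

646C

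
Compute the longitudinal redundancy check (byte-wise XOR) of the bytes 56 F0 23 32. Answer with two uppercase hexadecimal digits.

B7

XOR the bytes together:
  start with 0x56
  0x56 ⊕ 0xF0 = 0xA6
  0xA6 ⊕ 0x23 = 0x85
  0x85 ⊕ 0x32 = 0xB7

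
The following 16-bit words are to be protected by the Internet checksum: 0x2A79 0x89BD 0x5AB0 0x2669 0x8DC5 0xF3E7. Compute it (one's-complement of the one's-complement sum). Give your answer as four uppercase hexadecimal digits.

4902

One's-complement addition (fold any carry out of bit 15 back into bit 0):
  0x2A79 + 0x89BD = 0x0B436
  0xB436 + 0x5AB0 = 0x10EE6 → wrap carry → 0x0EE7
  0x0EE7 + 0x2669 = 0x03550
  0x3550 + 0x8DC5 = 0x0C315
  0xC315 + 0xF3E7 = 0x1B6FC → wrap carry → 0xB6FD
One's-complement sum = 0xB6FD.
Checksum = ~0xB6FD & 0xFFFF = 0x4902.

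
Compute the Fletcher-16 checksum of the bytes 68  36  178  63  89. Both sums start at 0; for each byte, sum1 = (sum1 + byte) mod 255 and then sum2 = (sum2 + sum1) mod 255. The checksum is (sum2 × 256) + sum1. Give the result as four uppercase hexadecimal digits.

D5B3

Running sums (mod 255):
  after byte 0 (68): sum1=68, sum2=68
  after byte 1 (36): sum1=104, sum2=172
  after byte 2 (178): sum1=27, sum2=199
  after byte 3 (63): sum1=90, sum2=34
  after byte 4 (89): sum1=179, sum2=213
Checksum = sum2·256 + sum1 = 213·256 + 179 = 54707 = 0xD5B3.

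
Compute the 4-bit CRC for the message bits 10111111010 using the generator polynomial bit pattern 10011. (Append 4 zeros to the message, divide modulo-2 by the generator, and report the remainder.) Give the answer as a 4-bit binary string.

1101

Append 4 zeros: 101111110100000. Divide by 10011 (XOR where the leading bit is 1):
  pos 0: 10111 XOR 10011 = 00100
  pos 2: 10011 XOR 10011 = 00000
  pos 7: 10100 XOR 10011 = 00111
  pos 9: 11100 XOR 10011 = 01111
  pos 10: 11110 XOR 10011 = 01101
Remainder (last 4 bits) = 1101. This is the CRC / FCS.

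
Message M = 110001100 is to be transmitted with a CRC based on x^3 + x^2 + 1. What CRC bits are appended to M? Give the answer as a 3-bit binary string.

111

Append 3 zeros: 110001100000. Divide by 1101 (XOR where the leading bit is 1):
  pos 0: 1100 XOR 1101 = 0001
  pos 3: 1011 XOR 1101 = 0110
  pos 4: 1100 XOR 1101 = 0001
  pos 7: 1000 XOR 1101 = 0101
  pos 8: 1010 XOR 1101 = 0111
Remainder (last 3 bits) = 111. This is the CRC / FCS.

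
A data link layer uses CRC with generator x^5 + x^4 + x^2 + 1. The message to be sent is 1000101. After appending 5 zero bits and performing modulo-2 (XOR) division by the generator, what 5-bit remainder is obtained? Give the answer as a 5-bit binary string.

Append 5 zeros: 100010100000. Divide by 110101 (XOR where the leading bit is 1):
  pos 0: 100010 XOR 110101 = 010111
  pos 1: 101111 XOR 110101 = 011010
  pos 2: 110100 XOR 110101 = 000001
Remainder (last 5 bits) = 10000. This is the CRC / FCS.

10000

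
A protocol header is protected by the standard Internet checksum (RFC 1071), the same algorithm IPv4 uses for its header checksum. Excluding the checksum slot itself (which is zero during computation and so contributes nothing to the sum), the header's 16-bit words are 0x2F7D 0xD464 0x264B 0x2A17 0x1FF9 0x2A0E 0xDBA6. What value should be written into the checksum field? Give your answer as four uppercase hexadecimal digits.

One's-complement addition (fold any carry out of bit 15 back into bit 0):
  0x2F7D + 0xD464 = 0x103E1 → wrap carry → 0x03E2
  0x03E2 + 0x264B = 0x02A2D
  0x2A2D + 0x2A17 = 0x05444
  0x5444 + 0x1FF9 = 0x0743D
  0x743D + 0x2A0E = 0x09E4B
  0x9E4B + 0xDBA6 = 0x179F1 → wrap carry → 0x79F2
One's-complement sum = 0x79F2.
Checksum = ~0x79F2 & 0xFFFF = 0x860D.

860D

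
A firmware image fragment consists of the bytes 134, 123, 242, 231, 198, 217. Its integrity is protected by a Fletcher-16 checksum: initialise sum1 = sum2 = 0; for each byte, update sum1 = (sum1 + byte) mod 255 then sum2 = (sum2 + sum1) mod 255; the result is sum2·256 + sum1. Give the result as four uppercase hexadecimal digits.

Running sums (mod 255):
  after byte 0 (134): sum1=134, sum2=134
  after byte 1 (123): sum1=2, sum2=136
  after byte 2 (242): sum1=244, sum2=125
  after byte 3 (231): sum1=220, sum2=90
  after byte 4 (198): sum1=163, sum2=253
  after byte 5 (217): sum1=125, sum2=123
Checksum = sum2·256 + sum1 = 123·256 + 125 = 31613 = 0x7B7D.

7B7D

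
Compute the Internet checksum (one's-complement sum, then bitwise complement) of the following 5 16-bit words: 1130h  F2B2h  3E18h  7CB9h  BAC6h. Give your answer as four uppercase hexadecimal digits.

8684

One's-complement addition (fold any carry out of bit 15 back into bit 0):
  0x1130 + 0xF2B2 = 0x103E2 → wrap carry → 0x03E3
  0x03E3 + 0x3E18 = 0x041FB
  0x41FB + 0x7CB9 = 0x0BEB4
  0xBEB4 + 0xBAC6 = 0x1797A → wrap carry → 0x797B
One's-complement sum = 0x797B.
Checksum = ~0x797B & 0xFFFF = 0x8684.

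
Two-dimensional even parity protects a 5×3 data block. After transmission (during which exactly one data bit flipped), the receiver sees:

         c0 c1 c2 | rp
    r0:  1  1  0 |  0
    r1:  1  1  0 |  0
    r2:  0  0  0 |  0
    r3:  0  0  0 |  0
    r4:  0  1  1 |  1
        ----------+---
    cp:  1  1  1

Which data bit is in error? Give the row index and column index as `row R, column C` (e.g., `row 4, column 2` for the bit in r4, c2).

row 4, column 0

Recompute each row's even parity and compare to rp:
  r0: data parity 0, sent rp 0 → ok
  r1: data parity 0, sent rp 0 → ok
  r2: data parity 0, sent rp 0 → ok
  r3: data parity 0, sent rp 0 → ok
  r4: data parity 0, sent rp 1 → mismatch
Recompute each column's even parity and compare to cp:
  c0: data parity 0, sent cp 1 → mismatch
  c1: data parity 1, sent cp 1 → ok
  c2: data parity 1, sent cp 1 → ok
Exactly one row (r4) and one column (c0) fail → the flipped bit is at their intersection.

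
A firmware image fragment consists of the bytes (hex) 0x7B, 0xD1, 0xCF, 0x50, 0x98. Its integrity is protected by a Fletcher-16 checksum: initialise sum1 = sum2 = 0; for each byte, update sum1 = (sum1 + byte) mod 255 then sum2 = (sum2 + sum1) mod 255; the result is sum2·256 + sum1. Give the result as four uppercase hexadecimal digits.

Running sums (mod 255):
  after byte 0 (0x7B): sum1=123, sum2=123
  after byte 1 (0xD1): sum1=77, sum2=200
  after byte 2 (0xCF): sum1=29, sum2=229
  after byte 3 (0x50): sum1=109, sum2=83
  after byte 4 (0x98): sum1=6, sum2=89
Checksum = sum2·256 + sum1 = 89·256 + 6 = 22790 = 0x5906.

5906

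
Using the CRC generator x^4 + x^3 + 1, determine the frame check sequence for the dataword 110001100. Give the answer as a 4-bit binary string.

Append 4 zeros: 1100011000000. Divide by 11001 (XOR where the leading bit is 1):
  pos 0: 11000 XOR 11001 = 00001
  pos 4: 11100 XOR 11001 = 00101
  pos 6: 10100 XOR 11001 = 01101
  pos 7: 11010 XOR 11001 = 00011
Remainder (last 4 bits) = 0110. This is the CRC / FCS.

0110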